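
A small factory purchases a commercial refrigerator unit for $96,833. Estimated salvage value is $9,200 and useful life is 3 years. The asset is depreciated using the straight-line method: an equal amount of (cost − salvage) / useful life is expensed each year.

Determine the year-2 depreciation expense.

$29,211

Depreciable base = $96,833 − $9,200 = $87,633.
Annual expense = $87,633 / 3 = $29,211.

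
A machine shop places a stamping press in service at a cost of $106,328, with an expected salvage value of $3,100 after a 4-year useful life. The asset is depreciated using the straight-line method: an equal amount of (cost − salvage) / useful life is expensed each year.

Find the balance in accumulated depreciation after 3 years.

Depreciable base = $106,328 − $3,100 = $103,228.
Annual expense = $103,228 / 4 = $25,807.
End of year 1: book value $80,521.
End of year 2: book value $54,714.
End of year 3: book value $28,907.
Accumulated through year 3 = $106,328 − $28,907 = $77,421.

$77,421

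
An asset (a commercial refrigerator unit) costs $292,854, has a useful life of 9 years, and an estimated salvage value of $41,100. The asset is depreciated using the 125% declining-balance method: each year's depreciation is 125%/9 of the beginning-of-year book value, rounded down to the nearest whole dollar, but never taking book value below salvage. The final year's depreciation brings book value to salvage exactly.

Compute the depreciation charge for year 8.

$14,280

Depreciable base = $292,854 − $41,100 = $251,754.
Year 1: ⌊$292,854 × 125%/9⌋ = $40,674. Book value $252,180.
Year 2: ⌊$252,180 × 125%/9⌋ = $35,025. Book value $217,155.
Year 3: ⌊$217,155 × 125%/9⌋ = $30,160. Book value $186,995.
Year 4: ⌊$186,995 × 125%/9⌋ = $25,971. Book value $161,024.
Year 5: ⌊$161,024 × 125%/9⌋ = $22,364. Book value $138,660.
Year 6: ⌊$138,660 × 125%/9⌋ = $19,258. Book value $119,402.
Year 7: ⌊$119,402 × 125%/9⌋ = $16,583. Book value $102,819.
Year 8: ⌊$102,819 × 125%/9⌋ = $14,280. Book value $88,539.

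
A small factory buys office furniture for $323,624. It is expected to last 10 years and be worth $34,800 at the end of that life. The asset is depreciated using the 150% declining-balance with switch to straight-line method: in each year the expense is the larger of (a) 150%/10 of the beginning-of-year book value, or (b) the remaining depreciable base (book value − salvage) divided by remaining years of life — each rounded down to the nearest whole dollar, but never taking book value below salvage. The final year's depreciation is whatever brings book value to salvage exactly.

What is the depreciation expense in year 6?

Depreciable base = $323,624 − $34,800 = $288,824.
Year 1: DB = ⌊$323,624 × 150%/10⌋ = $48,543; SL = ⌊$288,824/10⌋ = $28,882 → take DB $48,543. Book value $275,081.
Year 2: DB = ⌊$275,081 × 150%/10⌋ = $41,262; SL = ⌊$240,281/9⌋ = $26,697 → take DB $41,262. Book value $233,819.
Year 3: DB = ⌊$233,819 × 150%/10⌋ = $35,072; SL = ⌊$199,019/8⌋ = $24,877 → take DB $35,072. Book value $198,747.
Year 4: DB = ⌊$198,747 × 150%/10⌋ = $29,812; SL = ⌊$163,947/7⌋ = $23,421 → take DB $29,812. Book value $168,935.
Year 5: DB = ⌊$168,935 × 150%/10⌋ = $25,340; SL = ⌊$134,135/6⌋ = $22,355 → take DB $25,340. Book value $143,595.
Year 6: DB = ⌊$143,595 × 150%/10⌋ = $21,539; SL = ⌊$108,795/5⌋ = $21,759 → take SL $21,759. Book value $121,836.

$21,759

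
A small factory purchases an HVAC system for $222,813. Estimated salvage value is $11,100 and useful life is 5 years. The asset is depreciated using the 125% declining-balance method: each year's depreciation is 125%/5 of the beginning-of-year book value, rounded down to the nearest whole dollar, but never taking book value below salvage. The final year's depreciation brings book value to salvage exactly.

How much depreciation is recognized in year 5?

$59,400

Depreciable base = $222,813 − $11,100 = $211,713.
Year 1: ⌊$222,813 × 125%/5⌋ = $55,703. Book value $167,110.
Year 2: ⌊$167,110 × 125%/5⌋ = $41,777. Book value $125,333.
Year 3: ⌊$125,333 × 125%/5⌋ = $31,333. Book value $94,000.
Year 4: ⌊$94,000 × 125%/5⌋ = $23,500. Book value $70,500.
Year 5 (final): $70,500 − $11,100 = $59,400. Book value $11,100.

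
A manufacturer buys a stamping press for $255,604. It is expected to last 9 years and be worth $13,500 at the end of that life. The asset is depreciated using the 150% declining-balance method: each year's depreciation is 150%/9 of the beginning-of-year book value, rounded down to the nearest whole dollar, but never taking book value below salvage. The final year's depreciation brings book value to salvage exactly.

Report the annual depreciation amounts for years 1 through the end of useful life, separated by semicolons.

Depreciable base = $255,604 − $13,500 = $242,104.
Year 1: ⌊$255,604 × 150%/9⌋ = $42,600. Book value $213,004.
Year 2: ⌊$213,004 × 150%/9⌋ = $35,500. Book value $177,504.
Year 3: ⌊$177,504 × 150%/9⌋ = $29,584. Book value $147,920.
Year 4: ⌊$147,920 × 150%/9⌋ = $24,653. Book value $123,267.
Year 5: ⌊$123,267 × 150%/9⌋ = $20,544. Book value $102,723.
Year 6: ⌊$102,723 × 150%/9⌋ = $17,120. Book value $85,603.
Year 7: ⌊$85,603 × 150%/9⌋ = $14,267. Book value $71,336.
Year 8: ⌊$71,336 × 150%/9⌋ = $11,889. Book value $59,447.
Year 9 (final): $59,447 − $13,500 = $45,947. Book value $13,500.

$42,600; $35,500; $29,584; $24,653; $20,544; $17,120; $14,267; $11,889; $45,947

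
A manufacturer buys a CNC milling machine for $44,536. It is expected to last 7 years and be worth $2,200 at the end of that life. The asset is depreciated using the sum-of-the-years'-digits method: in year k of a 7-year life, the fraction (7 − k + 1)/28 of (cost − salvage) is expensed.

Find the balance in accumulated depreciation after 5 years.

$37,800

Depreciable base = $44,536 − $2,200 = $42,336.
Sum of the years' digits = 7+6+5+4+3+2+1 = 28.
Year 1: $42,336 × 7/28 = $10,584. Book value $33,952.
Year 2: $42,336 × 6/28 = $9,072. Book value $24,880.
Year 3: $42,336 × 5/28 = $7,560. Book value $17,320.
Year 4: $42,336 × 4/28 = $6,048. Book value $11,272.
Year 5: $42,336 × 3/28 = $4,536. Book value $6,736.
Accumulated through year 5 = $44,536 − $6,736 = $37,800.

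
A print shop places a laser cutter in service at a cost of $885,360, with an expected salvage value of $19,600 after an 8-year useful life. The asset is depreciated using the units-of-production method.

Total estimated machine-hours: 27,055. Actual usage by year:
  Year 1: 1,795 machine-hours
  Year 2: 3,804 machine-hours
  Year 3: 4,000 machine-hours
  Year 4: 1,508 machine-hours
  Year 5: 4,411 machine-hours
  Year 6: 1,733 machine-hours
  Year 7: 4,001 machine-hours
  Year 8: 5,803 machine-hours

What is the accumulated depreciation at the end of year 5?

$496,576

Depreciable base = $885,360 − $19,600 = $865,760.
Rate = $865,760 / 27,055 machine-hours = $32 per machine-hour.
Year 1: 1,795 × $32 = $57,440. Book value $827,920.
Year 2: 3,804 × $32 = $121,728. Book value $706,192.
Year 3: 4,000 × $32 = $128,000. Book value $578,192.
Year 4: 1,508 × $32 = $48,256. Book value $529,936.
Year 5: 4,411 × $32 = $141,152. Book value $388,784.
Accumulated through year 5 = $885,360 − $388,784 = $496,576.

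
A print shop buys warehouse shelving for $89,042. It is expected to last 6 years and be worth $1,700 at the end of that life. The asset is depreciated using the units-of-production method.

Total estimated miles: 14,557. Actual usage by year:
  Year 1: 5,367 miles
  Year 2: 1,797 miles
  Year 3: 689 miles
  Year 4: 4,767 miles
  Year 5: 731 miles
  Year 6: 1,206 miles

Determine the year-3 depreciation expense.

Depreciable base = $89,042 − $1,700 = $87,342.
Rate = $87,342 / 14,557 miles = $6 per mile.
Year 1: 5,367 × $6 = $32,202. Book value $56,840.
Year 2: 1,797 × $6 = $10,782. Book value $46,058.
Year 3: 689 × $6 = $4,134. Book value $41,924.

$4,134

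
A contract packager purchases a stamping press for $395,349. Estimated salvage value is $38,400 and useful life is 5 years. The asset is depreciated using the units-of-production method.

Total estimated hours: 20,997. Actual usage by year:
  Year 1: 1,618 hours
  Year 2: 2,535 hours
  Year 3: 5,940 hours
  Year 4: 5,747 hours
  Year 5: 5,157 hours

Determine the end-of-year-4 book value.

$126,069

Depreciable base = $395,349 − $38,400 = $356,949.
Rate = $356,949 / 20,997 hours = $17 per hour.
Year 1: 1,618 × $17 = $27,506. Book value $367,843.
Year 2: 2,535 × $17 = $43,095. Book value $324,748.
Year 3: 5,940 × $17 = $100,980. Book value $223,768.
Year 4: 5,747 × $17 = $97,699. Book value $126,069.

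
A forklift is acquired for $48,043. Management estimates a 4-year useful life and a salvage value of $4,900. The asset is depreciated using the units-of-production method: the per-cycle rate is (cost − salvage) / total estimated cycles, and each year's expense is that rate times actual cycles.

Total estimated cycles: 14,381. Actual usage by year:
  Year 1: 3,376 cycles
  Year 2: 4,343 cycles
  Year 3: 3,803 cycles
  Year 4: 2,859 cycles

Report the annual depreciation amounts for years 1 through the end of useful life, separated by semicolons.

Depreciable base = $48,043 − $4,900 = $43,143.
Rate = $43,143 / 14,381 cycles = $3 per cycle.
Year 1: 3,376 × $3 = $10,128. Book value $37,915.
Year 2: 4,343 × $3 = $13,029. Book value $24,886.
Year 3: 3,803 × $3 = $11,409. Book value $13,477.
Year 4: 2,859 × $3 = $8,577. Book value $4,900.

$10,128; $13,029; $11,409; $8,577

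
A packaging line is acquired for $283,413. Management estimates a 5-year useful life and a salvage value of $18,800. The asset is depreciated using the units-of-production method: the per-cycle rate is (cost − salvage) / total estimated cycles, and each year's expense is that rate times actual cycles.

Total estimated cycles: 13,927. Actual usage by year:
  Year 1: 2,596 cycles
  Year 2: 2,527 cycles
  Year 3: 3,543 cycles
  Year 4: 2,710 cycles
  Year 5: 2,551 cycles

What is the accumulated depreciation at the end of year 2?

$97,337

Depreciable base = $283,413 − $18,800 = $264,613.
Rate = $264,613 / 13,927 cycles = $19 per cycle.
Year 1: 2,596 × $19 = $49,324. Book value $234,089.
Year 2: 2,527 × $19 = $48,013. Book value $186,076.
Accumulated through year 2 = $283,413 − $186,076 = $97,337.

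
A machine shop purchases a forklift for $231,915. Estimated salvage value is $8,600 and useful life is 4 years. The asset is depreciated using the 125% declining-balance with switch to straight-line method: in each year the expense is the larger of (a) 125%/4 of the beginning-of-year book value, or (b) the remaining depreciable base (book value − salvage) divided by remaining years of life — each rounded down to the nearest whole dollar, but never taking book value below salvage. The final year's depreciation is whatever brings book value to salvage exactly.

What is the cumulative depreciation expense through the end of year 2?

Depreciable base = $231,915 − $8,600 = $223,315.
Year 1: DB = ⌊$231,915 × 125%/4⌋ = $72,473; SL = ⌊$223,315/4⌋ = $55,828 → take DB $72,473. Book value $159,442.
Year 2: DB = ⌊$159,442 × 125%/4⌋ = $49,825; SL = ⌊$150,842/3⌋ = $50,280 → take SL $50,280. Book value $109,162.
Accumulated through year 2 = $231,915 − $109,162 = $122,753.

$122,753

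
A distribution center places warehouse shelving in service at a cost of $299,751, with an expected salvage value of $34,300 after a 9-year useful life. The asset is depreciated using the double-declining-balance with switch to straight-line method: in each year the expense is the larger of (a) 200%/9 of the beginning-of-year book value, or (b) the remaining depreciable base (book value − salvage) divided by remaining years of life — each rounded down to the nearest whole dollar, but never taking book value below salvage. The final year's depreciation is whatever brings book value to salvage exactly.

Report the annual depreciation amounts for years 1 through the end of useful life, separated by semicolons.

$66,611; $51,808; $40,296; $31,341; $24,376; $18,959; $14,746; $11,469; $5,845

Depreciable base = $299,751 − $34,300 = $265,451.
Year 1: DB = ⌊$299,751 × 200%/9⌋ = $66,611; SL = ⌊$265,451/9⌋ = $29,494 → take DB $66,611. Book value $233,140.
Year 2: DB = ⌊$233,140 × 200%/9⌋ = $51,808; SL = ⌊$198,840/8⌋ = $24,855 → take DB $51,808. Book value $181,332.
Year 3: DB = ⌊$181,332 × 200%/9⌋ = $40,296; SL = ⌊$147,032/7⌋ = $21,004 → take DB $40,296. Book value $141,036.
Year 4: DB = ⌊$141,036 × 200%/9⌋ = $31,341; SL = ⌊$106,736/6⌋ = $17,789 → take DB $31,341. Book value $109,695.
Year 5: DB = ⌊$109,695 × 200%/9⌋ = $24,376; SL = ⌊$75,395/5⌋ = $15,079 → take DB $24,376. Book value $85,319.
Year 6: DB = ⌊$85,319 × 200%/9⌋ = $18,959; SL = ⌊$51,019/4⌋ = $12,754 → take DB $18,959. Book value $66,360.
Year 7: DB = ⌊$66,360 × 200%/9⌋ = $14,746; SL = ⌊$32,060/3⌋ = $10,686 → take DB $14,746. Book value $51,614.
Year 8: DB = ⌊$51,614 × 200%/9⌋ = $11,469; SL = ⌊$17,314/2⌋ = $8,657 → take DB $11,469. Book value $40,145.
Year 9 (final): $40,145 − $34,300 = $5,845. Book value $34,300.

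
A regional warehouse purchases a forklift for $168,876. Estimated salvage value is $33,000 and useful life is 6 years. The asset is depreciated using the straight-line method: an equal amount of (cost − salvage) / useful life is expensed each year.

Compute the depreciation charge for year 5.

$22,646

Depreciable base = $168,876 − $33,000 = $135,876.
Annual expense = $135,876 / 6 = $22,646.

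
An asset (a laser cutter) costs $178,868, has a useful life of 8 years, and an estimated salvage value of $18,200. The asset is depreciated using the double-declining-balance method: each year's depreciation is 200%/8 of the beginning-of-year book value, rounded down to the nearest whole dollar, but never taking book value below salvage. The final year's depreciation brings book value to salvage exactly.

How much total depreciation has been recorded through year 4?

$122,272

Depreciable base = $178,868 − $18,200 = $160,668.
Year 1: ⌊$178,868 × 200%/8⌋ = $44,717. Book value $134,151.
Year 2: ⌊$134,151 × 200%/8⌋ = $33,537. Book value $100,614.
Year 3: ⌊$100,614 × 200%/8⌋ = $25,153. Book value $75,461.
Year 4: ⌊$75,461 × 200%/8⌋ = $18,865. Book value $56,596.
Accumulated through year 4 = $178,868 − $56,596 = $122,272.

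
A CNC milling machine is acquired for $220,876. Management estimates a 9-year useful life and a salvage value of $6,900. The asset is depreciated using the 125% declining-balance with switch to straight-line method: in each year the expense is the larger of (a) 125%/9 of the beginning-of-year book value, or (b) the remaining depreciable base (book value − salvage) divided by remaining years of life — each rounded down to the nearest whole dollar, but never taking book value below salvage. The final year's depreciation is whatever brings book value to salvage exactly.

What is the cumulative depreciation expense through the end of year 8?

$191,620

Depreciable base = $220,876 − $6,900 = $213,976.
Year 1: DB = ⌊$220,876 × 125%/9⌋ = $30,677; SL = ⌊$213,976/9⌋ = $23,775 → take DB $30,677. Book value $190,199.
Year 2: DB = ⌊$190,199 × 125%/9⌋ = $26,416; SL = ⌊$183,299/8⌋ = $22,912 → take DB $26,416. Book value $163,783.
Year 3: DB = ⌊$163,783 × 125%/9⌋ = $22,747; SL = ⌊$156,883/7⌋ = $22,411 → take DB $22,747. Book value $141,036.
Year 4: DB = ⌊$141,036 × 125%/9⌋ = $19,588; SL = ⌊$134,136/6⌋ = $22,356 → take SL $22,356. Book value $118,680.
Year 5: DB = ⌊$118,680 × 125%/9⌋ = $16,483; SL = ⌊$111,780/5⌋ = $22,356 → take SL $22,356. Book value $96,324.
Year 6: DB = ⌊$96,324 × 125%/9⌋ = $13,378; SL = ⌊$89,424/4⌋ = $22,356 → take SL $22,356. Book value $73,968.
Year 7: DB = ⌊$73,968 × 125%/9⌋ = $10,273; SL = ⌊$67,068/3⌋ = $22,356 → take SL $22,356. Book value $51,612.
Year 8: DB = ⌊$51,612 × 125%/9⌋ = $7,168; SL = ⌊$44,712/2⌋ = $22,356 → take SL $22,356. Book value $29,256.
Accumulated through year 8 = $220,876 − $29,256 = $191,620.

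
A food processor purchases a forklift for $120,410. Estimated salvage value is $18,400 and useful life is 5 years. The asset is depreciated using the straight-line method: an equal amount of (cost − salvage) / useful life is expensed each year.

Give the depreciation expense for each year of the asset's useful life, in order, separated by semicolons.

Depreciable base = $120,410 − $18,400 = $102,010.
Annual expense = $102,010 / 5 = $20,402.
End of year 1: book value $100,008.
End of year 2: book value $79,606.
End of year 3: book value $59,204.
End of year 4: book value $38,802.
End of year 5: book value $18,400.

$20,402; $20,402; $20,402; $20,402; $20,402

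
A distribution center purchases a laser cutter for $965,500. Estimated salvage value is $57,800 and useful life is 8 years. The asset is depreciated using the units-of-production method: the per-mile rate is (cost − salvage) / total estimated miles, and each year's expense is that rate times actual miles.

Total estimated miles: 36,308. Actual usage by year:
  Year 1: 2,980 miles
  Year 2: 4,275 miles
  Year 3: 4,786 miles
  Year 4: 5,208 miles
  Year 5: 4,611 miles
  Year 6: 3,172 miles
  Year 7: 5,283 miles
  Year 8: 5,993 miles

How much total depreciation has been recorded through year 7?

$757,875

Depreciable base = $965,500 − $57,800 = $907,700.
Rate = $907,700 / 36,308 miles = $25 per mile.
Year 1: 2,980 × $25 = $74,500. Book value $891,000.
Year 2: 4,275 × $25 = $106,875. Book value $784,125.
Year 3: 4,786 × $25 = $119,650. Book value $664,475.
Year 4: 5,208 × $25 = $130,200. Book value $534,275.
Year 5: 4,611 × $25 = $115,275. Book value $419,000.
Year 6: 3,172 × $25 = $79,300. Book value $339,700.
Year 7: 5,283 × $25 = $132,075. Book value $207,625.
Accumulated through year 7 = $965,500 − $207,625 = $757,875.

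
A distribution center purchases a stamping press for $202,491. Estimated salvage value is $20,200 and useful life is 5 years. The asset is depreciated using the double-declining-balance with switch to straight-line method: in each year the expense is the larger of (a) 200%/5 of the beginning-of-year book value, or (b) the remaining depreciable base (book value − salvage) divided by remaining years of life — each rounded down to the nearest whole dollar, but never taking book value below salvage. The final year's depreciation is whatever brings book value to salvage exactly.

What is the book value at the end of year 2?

Depreciable base = $202,491 − $20,200 = $182,291.
Year 1: DB = ⌊$202,491 × 200%/5⌋ = $80,996; SL = ⌊$182,291/5⌋ = $36,458 → take DB $80,996. Book value $121,495.
Year 2: DB = ⌊$121,495 × 200%/5⌋ = $48,598; SL = ⌊$101,295/4⌋ = $25,323 → take DB $48,598. Book value $72,897.

$72,897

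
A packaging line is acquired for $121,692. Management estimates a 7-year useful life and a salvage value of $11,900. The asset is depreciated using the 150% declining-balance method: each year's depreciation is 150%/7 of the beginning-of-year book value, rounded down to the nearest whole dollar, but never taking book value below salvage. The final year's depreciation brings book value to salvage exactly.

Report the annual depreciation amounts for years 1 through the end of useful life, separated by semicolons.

$26,076; $20,489; $16,098; $12,649; $9,938; $7,809; $16,733

Depreciable base = $121,692 − $11,900 = $109,792.
Year 1: ⌊$121,692 × 150%/7⌋ = $26,076. Book value $95,616.
Year 2: ⌊$95,616 × 150%/7⌋ = $20,489. Book value $75,127.
Year 3: ⌊$75,127 × 150%/7⌋ = $16,098. Book value $59,029.
Year 4: ⌊$59,029 × 150%/7⌋ = $12,649. Book value $46,380.
Year 5: ⌊$46,380 × 150%/7⌋ = $9,938. Book value $36,442.
Year 6: ⌊$36,442 × 150%/7⌋ = $7,809. Book value $28,633.
Year 7 (final): $28,633 − $11,900 = $16,733. Book value $11,900.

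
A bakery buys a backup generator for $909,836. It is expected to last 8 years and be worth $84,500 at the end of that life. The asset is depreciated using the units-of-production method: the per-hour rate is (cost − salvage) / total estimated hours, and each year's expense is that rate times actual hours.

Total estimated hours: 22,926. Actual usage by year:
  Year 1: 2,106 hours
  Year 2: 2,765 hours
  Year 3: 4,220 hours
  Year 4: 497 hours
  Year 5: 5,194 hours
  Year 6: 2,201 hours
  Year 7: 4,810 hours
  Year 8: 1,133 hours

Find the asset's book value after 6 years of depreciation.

Depreciable base = $909,836 − $84,500 = $825,336.
Rate = $825,336 / 22,926 hours = $36 per hour.
Year 1: 2,106 × $36 = $75,816. Book value $834,020.
Year 2: 2,765 × $36 = $99,540. Book value $734,480.
Year 3: 4,220 × $36 = $151,920. Book value $582,560.
Year 4: 497 × $36 = $17,892. Book value $564,668.
Year 5: 5,194 × $36 = $186,984. Book value $377,684.
Year 6: 2,201 × $36 = $79,236. Book value $298,448.

$298,448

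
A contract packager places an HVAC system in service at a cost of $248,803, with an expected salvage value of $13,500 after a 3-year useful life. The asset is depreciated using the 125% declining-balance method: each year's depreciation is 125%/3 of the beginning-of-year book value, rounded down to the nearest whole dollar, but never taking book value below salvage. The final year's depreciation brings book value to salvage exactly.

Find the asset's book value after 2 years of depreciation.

Depreciable base = $248,803 − $13,500 = $235,303.
Year 1: ⌊$248,803 × 125%/3⌋ = $103,667. Book value $145,136.
Year 2: ⌊$145,136 × 125%/3⌋ = $60,473. Book value $84,663.

$84,663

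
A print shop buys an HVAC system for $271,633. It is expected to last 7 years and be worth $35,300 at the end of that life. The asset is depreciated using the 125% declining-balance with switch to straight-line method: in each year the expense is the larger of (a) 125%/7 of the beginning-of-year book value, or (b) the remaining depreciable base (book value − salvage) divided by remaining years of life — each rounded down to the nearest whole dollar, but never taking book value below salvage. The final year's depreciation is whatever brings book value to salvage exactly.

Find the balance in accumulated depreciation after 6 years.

Depreciable base = $271,633 − $35,300 = $236,333.
Year 1: DB = ⌊$271,633 × 125%/7⌋ = $48,505; SL = ⌊$236,333/7⌋ = $33,761 → take DB $48,505. Book value $223,128.
Year 2: DB = ⌊$223,128 × 125%/7⌋ = $39,844; SL = ⌊$187,828/6⌋ = $31,304 → take DB $39,844. Book value $183,284.
Year 3: DB = ⌊$183,284 × 125%/7⌋ = $32,729; SL = ⌊$147,984/5⌋ = $29,596 → take DB $32,729. Book value $150,555.
Year 4: DB = ⌊$150,555 × 125%/7⌋ = $26,884; SL = ⌊$115,255/4⌋ = $28,813 → take SL $28,813. Book value $121,742.
Year 5: DB = ⌊$121,742 × 125%/7⌋ = $21,739; SL = ⌊$86,442/3⌋ = $28,814 → take SL $28,814. Book value $92,928.
Year 6: DB = ⌊$92,928 × 125%/7⌋ = $16,594; SL = ⌊$57,628/2⌋ = $28,814 → take SL $28,814. Book value $64,114.
Accumulated through year 6 = $271,633 − $64,114 = $207,519.

$207,519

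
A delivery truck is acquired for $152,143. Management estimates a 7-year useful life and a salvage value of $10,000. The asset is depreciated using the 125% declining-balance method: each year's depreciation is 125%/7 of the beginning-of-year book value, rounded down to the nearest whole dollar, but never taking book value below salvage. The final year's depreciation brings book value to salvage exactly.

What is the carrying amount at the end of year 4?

Depreciable base = $152,143 − $10,000 = $142,143.
Year 1: ⌊$152,143 × 125%/7⌋ = $27,168. Book value $124,975.
Year 2: ⌊$124,975 × 125%/7⌋ = $22,316. Book value $102,659.
Year 3: ⌊$102,659 × 125%/7⌋ = $18,331. Book value $84,328.
Year 4: ⌊$84,328 × 125%/7⌋ = $15,058. Book value $69,270.

$69,270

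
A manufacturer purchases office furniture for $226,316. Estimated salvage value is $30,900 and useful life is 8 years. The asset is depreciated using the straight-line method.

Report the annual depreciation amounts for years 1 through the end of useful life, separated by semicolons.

$24,427; $24,427; $24,427; $24,427; $24,427; $24,427; $24,427; $24,427

Depreciable base = $226,316 − $30,900 = $195,416.
Annual expense = $195,416 / 8 = $24,427.
End of year 1: book value $201,889.
End of year 2: book value $177,462.
End of year 3: book value $153,035.
End of year 4: book value $128,608.
End of year 5: book value $104,181.
End of year 6: book value $79,754.
End of year 7: book value $55,327.
End of year 8: book value $30,900.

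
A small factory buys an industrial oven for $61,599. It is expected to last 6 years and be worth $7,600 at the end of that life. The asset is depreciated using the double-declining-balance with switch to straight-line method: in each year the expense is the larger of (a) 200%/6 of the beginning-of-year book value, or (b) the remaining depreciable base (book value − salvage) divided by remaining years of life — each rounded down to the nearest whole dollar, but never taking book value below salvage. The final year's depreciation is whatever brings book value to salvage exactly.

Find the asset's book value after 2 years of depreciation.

$27,378

Depreciable base = $61,599 − $7,600 = $53,999.
Year 1: DB = ⌊$61,599 × 200%/6⌋ = $20,533; SL = ⌊$53,999/6⌋ = $8,999 → take DB $20,533. Book value $41,066.
Year 2: DB = ⌊$41,066 × 200%/6⌋ = $13,688; SL = ⌊$33,466/5⌋ = $6,693 → take DB $13,688. Book value $27,378.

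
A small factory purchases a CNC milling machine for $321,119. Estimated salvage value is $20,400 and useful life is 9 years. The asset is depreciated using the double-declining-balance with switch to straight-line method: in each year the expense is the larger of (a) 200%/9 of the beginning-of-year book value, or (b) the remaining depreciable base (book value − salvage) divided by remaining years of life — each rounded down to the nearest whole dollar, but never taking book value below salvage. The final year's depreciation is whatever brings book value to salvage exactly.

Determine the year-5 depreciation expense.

$26,114

Depreciable base = $321,119 − $20,400 = $300,719.
Year 1: DB = ⌊$321,119 × 200%/9⌋ = $71,359; SL = ⌊$300,719/9⌋ = $33,413 → take DB $71,359. Book value $249,760.
Year 2: DB = ⌊$249,760 × 200%/9⌋ = $55,502; SL = ⌊$229,360/8⌋ = $28,670 → take DB $55,502. Book value $194,258.
Year 3: DB = ⌊$194,258 × 200%/9⌋ = $43,168; SL = ⌊$173,858/7⌋ = $24,836 → take DB $43,168. Book value $151,090.
Year 4: DB = ⌊$151,090 × 200%/9⌋ = $33,575; SL = ⌊$130,690/6⌋ = $21,781 → take DB $33,575. Book value $117,515.
Year 5: DB = ⌊$117,515 × 200%/9⌋ = $26,114; SL = ⌊$97,115/5⌋ = $19,423 → take DB $26,114. Book value $91,401.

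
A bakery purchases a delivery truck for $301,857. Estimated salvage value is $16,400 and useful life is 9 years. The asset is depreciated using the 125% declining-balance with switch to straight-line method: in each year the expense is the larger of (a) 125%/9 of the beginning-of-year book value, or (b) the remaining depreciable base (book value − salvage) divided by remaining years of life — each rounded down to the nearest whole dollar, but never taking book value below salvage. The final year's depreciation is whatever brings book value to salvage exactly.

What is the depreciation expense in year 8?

Depreciable base = $301,857 − $16,400 = $285,457.
Year 1: DB = ⌊$301,857 × 125%/9⌋ = $41,924; SL = ⌊$285,457/9⌋ = $31,717 → take DB $41,924. Book value $259,933.
Year 2: DB = ⌊$259,933 × 125%/9⌋ = $36,101; SL = ⌊$243,533/8⌋ = $30,441 → take DB $36,101. Book value $223,832.
Year 3: DB = ⌊$223,832 × 125%/9⌋ = $31,087; SL = ⌊$207,432/7⌋ = $29,633 → take DB $31,087. Book value $192,745.
Year 4: DB = ⌊$192,745 × 125%/9⌋ = $26,770; SL = ⌊$176,345/6⌋ = $29,390 → take SL $29,390. Book value $163,355.
Year 5: DB = ⌊$163,355 × 125%/9⌋ = $22,688; SL = ⌊$146,955/5⌋ = $29,391 → take SL $29,391. Book value $133,964.
Year 6: DB = ⌊$133,964 × 125%/9⌋ = $18,606; SL = ⌊$117,564/4⌋ = $29,391 → take SL $29,391. Book value $104,573.
Year 7: DB = ⌊$104,573 × 125%/9⌋ = $14,524; SL = ⌊$88,173/3⌋ = $29,391 → take SL $29,391. Book value $75,182.
Year 8: DB = ⌊$75,182 × 125%/9⌋ = $10,441; SL = ⌊$58,782/2⌋ = $29,391 → take SL $29,391. Book value $45,791.

$29,391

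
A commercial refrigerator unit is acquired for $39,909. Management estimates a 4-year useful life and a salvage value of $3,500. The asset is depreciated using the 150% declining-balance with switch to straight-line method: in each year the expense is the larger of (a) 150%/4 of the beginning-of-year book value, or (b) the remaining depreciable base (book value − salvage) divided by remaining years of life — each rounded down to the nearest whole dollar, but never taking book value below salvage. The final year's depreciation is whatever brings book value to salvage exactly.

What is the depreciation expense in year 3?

$6,045

Depreciable base = $39,909 − $3,500 = $36,409.
Year 1: DB = ⌊$39,909 × 150%/4⌋ = $14,965; SL = ⌊$36,409/4⌋ = $9,102 → take DB $14,965. Book value $24,944.
Year 2: DB = ⌊$24,944 × 150%/4⌋ = $9,354; SL = ⌊$21,444/3⌋ = $7,148 → take DB $9,354. Book value $15,590.
Year 3: DB = ⌊$15,590 × 150%/4⌋ = $5,846; SL = ⌊$12,090/2⌋ = $6,045 → take SL $6,045. Book value $9,545.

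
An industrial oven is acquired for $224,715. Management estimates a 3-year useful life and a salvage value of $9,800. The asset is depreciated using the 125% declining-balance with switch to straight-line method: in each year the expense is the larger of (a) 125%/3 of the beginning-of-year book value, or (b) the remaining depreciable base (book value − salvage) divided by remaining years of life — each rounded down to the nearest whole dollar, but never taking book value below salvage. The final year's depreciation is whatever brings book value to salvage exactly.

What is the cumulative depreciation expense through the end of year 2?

$154,273

Depreciable base = $224,715 − $9,800 = $214,915.
Year 1: DB = ⌊$224,715 × 125%/3⌋ = $93,631; SL = ⌊$214,915/3⌋ = $71,638 → take DB $93,631. Book value $131,084.
Year 2: DB = ⌊$131,084 × 125%/3⌋ = $54,618; SL = ⌊$121,284/2⌋ = $60,642 → take SL $60,642. Book value $70,442.
Accumulated through year 2 = $224,715 − $70,442 = $154,273.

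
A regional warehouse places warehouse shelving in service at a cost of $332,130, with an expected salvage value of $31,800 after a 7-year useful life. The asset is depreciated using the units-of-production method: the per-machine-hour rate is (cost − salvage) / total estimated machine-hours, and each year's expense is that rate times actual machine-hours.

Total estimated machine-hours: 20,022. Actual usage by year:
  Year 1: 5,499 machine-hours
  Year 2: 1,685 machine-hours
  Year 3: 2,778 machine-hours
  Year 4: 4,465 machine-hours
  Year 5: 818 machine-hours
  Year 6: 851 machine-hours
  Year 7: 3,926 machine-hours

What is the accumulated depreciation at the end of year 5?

$228,675

Depreciable base = $332,130 − $31,800 = $300,330.
Rate = $300,330 / 20,022 machine-hours = $15 per machine-hour.
Year 1: 5,499 × $15 = $82,485. Book value $249,645.
Year 2: 1,685 × $15 = $25,275. Book value $224,370.
Year 3: 2,778 × $15 = $41,670. Book value $182,700.
Year 4: 4,465 × $15 = $66,975. Book value $115,725.
Year 5: 818 × $15 = $12,270. Book value $103,455.
Accumulated through year 5 = $332,130 − $103,455 = $228,675.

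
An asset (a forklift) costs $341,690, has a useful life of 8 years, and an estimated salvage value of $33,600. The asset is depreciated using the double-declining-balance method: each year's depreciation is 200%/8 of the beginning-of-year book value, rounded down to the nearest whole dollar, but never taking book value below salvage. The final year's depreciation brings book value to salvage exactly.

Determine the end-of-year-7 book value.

Depreciable base = $341,690 − $33,600 = $308,090.
Year 1: ⌊$341,690 × 200%/8⌋ = $85,422. Book value $256,268.
Year 2: ⌊$256,268 × 200%/8⌋ = $64,067. Book value $192,201.
Year 3: ⌊$192,201 × 200%/8⌋ = $48,050. Book value $144,151.
Year 4: ⌊$144,151 × 200%/8⌋ = $36,037. Book value $108,114.
Year 5: ⌊$108,114 × 200%/8⌋ = $27,028. Book value $81,086.
Year 6: ⌊$81,086 × 200%/8⌋ = $20,271. Book value $60,815.
Year 7: ⌊$60,815 × 200%/8⌋ = $15,203. Book value $45,612.

$45,612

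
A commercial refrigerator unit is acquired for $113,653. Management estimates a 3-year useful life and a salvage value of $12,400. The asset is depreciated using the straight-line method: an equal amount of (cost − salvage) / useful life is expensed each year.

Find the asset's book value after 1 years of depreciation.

$79,902

Depreciable base = $113,653 − $12,400 = $101,253.
Annual expense = $101,253 / 3 = $33,751.
End of year 1: book value $79,902.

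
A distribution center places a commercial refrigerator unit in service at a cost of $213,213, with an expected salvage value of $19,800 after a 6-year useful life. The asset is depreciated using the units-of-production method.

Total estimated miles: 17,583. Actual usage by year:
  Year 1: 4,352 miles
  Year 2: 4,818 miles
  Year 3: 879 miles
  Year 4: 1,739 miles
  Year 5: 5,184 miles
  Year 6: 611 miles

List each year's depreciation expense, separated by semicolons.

Depreciable base = $213,213 − $19,800 = $193,413.
Rate = $193,413 / 17,583 miles = $11 per mile.
Year 1: 4,352 × $11 = $47,872. Book value $165,341.
Year 2: 4,818 × $11 = $52,998. Book value $112,343.
Year 3: 879 × $11 = $9,669. Book value $102,674.
Year 4: 1,739 × $11 = $19,129. Book value $83,545.
Year 5: 5,184 × $11 = $57,024. Book value $26,521.
Year 6: 611 × $11 = $6,721. Book value $19,800.

$47,872; $52,998; $9,669; $19,129; $57,024; $6,721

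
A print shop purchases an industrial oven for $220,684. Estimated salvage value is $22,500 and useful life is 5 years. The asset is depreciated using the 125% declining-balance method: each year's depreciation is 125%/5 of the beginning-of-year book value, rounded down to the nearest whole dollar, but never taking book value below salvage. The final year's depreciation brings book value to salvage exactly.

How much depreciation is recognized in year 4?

Depreciable base = $220,684 − $22,500 = $198,184.
Year 1: ⌊$220,684 × 125%/5⌋ = $55,171. Book value $165,513.
Year 2: ⌊$165,513 × 125%/5⌋ = $41,378. Book value $124,135.
Year 3: ⌊$124,135 × 125%/5⌋ = $31,033. Book value $93,102.
Year 4: ⌊$93,102 × 125%/5⌋ = $23,275. Book value $69,827.

$23,275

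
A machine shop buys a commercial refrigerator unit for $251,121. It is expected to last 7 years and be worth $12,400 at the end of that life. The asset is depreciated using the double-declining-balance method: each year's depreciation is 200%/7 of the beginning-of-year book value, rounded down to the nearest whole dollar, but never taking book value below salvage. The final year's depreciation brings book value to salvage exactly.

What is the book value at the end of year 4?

Depreciable base = $251,121 − $12,400 = $238,721.
Year 1: ⌊$251,121 × 200%/7⌋ = $71,748. Book value $179,373.
Year 2: ⌊$179,373 × 200%/7⌋ = $51,249. Book value $128,124.
Year 3: ⌊$128,124 × 200%/7⌋ = $36,606. Book value $91,518.
Year 4: ⌊$91,518 × 200%/7⌋ = $26,148. Book value $65,370.

$65,370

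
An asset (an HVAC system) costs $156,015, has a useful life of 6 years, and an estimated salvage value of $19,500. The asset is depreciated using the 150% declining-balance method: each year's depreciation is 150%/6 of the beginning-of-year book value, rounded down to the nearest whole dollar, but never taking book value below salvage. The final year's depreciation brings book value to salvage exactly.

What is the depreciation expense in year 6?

$17,524

Depreciable base = $156,015 − $19,500 = $136,515.
Year 1: ⌊$156,015 × 150%/6⌋ = $39,003. Book value $117,012.
Year 2: ⌊$117,012 × 150%/6⌋ = $29,253. Book value $87,759.
Year 3: ⌊$87,759 × 150%/6⌋ = $21,939. Book value $65,820.
Year 4: ⌊$65,820 × 150%/6⌋ = $16,455. Book value $49,365.
Year 5: ⌊$49,365 × 150%/6⌋ = $12,341. Book value $37,024.
Year 6 (final): $37,024 − $19,500 = $17,524. Book value $19,500.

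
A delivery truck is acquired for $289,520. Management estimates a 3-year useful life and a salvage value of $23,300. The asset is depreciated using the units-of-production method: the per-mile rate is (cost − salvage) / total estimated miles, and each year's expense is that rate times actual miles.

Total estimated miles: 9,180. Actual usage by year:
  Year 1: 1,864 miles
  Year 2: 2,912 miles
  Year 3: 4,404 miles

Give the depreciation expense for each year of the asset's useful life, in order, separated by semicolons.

Depreciable base = $289,520 − $23,300 = $266,220.
Rate = $266,220 / 9,180 miles = $29 per mile.
Year 1: 1,864 × $29 = $54,056. Book value $235,464.
Year 2: 2,912 × $29 = $84,448. Book value $151,016.
Year 3: 4,404 × $29 = $127,716. Book value $23,300.

$54,056; $84,448; $127,716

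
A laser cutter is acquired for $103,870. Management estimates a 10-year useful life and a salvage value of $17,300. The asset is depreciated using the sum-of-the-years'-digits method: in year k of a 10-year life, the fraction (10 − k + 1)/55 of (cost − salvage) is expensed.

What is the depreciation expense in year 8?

Depreciable base = $103,870 − $17,300 = $86,570.
Sum of the years' digits = 10+9+8+7+6+5+4+3+2+1 = 55.
Year 1: $86,570 × 10/55 = $15,740. Book value $88,130.
Year 2: $86,570 × 9/55 = $14,166. Book value $73,964.
Year 3: $86,570 × 8/55 = $12,592. Book value $61,372.
Year 4: $86,570 × 7/55 = $11,018. Book value $50,354.
Year 5: $86,570 × 6/55 = $9,444. Book value $40,910.
Year 6: $86,570 × 5/55 = $7,870. Book value $33,040.
Year 7: $86,570 × 4/55 = $6,296. Book value $26,744.
Year 8: $86,570 × 3/55 = $4,722. Book value $22,022.

$4,722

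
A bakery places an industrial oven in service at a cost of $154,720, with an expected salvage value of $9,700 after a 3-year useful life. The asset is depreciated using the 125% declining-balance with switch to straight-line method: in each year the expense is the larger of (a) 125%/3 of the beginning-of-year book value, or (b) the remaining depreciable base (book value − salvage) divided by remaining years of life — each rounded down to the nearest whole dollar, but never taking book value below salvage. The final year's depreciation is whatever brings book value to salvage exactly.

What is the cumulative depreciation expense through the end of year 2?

Depreciable base = $154,720 − $9,700 = $145,020.
Year 1: DB = ⌊$154,720 × 125%/3⌋ = $64,466; SL = ⌊$145,020/3⌋ = $48,340 → take DB $64,466. Book value $90,254.
Year 2: DB = ⌊$90,254 × 125%/3⌋ = $37,605; SL = ⌊$80,554/2⌋ = $40,277 → take SL $40,277. Book value $49,977.
Accumulated through year 2 = $154,720 − $49,977 = $104,743.

$104,743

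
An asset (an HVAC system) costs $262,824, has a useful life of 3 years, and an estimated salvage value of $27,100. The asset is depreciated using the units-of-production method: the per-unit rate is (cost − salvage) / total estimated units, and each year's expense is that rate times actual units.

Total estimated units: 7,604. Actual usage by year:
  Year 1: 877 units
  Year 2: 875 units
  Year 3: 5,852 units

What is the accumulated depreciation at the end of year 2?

$54,312

Depreciable base = $262,824 − $27,100 = $235,724.
Rate = $235,724 / 7,604 units = $31 per unit.
Year 1: 877 × $31 = $27,187. Book value $235,637.
Year 2: 875 × $31 = $27,125. Book value $208,512.
Accumulated through year 2 = $262,824 − $208,512 = $54,312.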